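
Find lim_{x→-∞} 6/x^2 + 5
Evaluate the dominant behaviour as x → -∞; each term tends to a finite value or vanishes.
Limit = 5.

Final answer: 5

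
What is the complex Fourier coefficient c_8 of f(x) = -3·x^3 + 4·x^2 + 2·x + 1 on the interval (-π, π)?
Compute the real Fourier coefficients first: a_8 = 1/4, b_8 = -73/128 + 3·π^2/4.
Then c_8 = (a_8 − i·b_8)/2 = 1/8 - 3·i·π^2/8 + 73·i/256.

Final answer: 1/8 - 3·i·π^2/8 + 73·i/256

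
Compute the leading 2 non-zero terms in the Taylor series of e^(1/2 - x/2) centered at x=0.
-x·e^(1/2)/2 + e^(1/2)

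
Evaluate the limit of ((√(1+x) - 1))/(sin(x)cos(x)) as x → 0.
Both numerator and denominator → 0 as x → 0; this is a 0/0 indeterminate form.
Expand each to leading order near x = 0: numerator ~ x/2, denominator ~ x.
The limit of the ratio is 1/2.

Final answer: 1/2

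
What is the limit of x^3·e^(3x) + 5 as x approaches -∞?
The product is a 0·∞ indeterminate form at x → -∞.
Rewrite the product as x^3 / e^(-3x) (an ∞/∞ form) and apply L'Hôpital, or use the standard hierarchy e^(3|x|) ≫ |x^3| as x → -∞.
The indeterminate product → 0, so the limit = 5.

Final answer: 5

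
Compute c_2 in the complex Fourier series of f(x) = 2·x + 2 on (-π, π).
Compute the real Fourier coefficients first: a_2 = 0, b_2 = -2.
Then c_2 = (a_2 − i·b_2)/2 = i.

Final answer: i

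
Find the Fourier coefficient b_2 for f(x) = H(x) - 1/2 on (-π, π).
b_2 = (1/π) ∫_{-π}^{π} f(x)·sin(2x) dx.
Evaluate the integral (use parity and integration by parts as needed): b_2 = 0.

Final answer: 0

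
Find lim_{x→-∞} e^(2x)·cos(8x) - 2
Evaluate the dominant behaviour as x → -∞; each term tends to a finite value or vanishes.
Limit = -2.

Final answer: -2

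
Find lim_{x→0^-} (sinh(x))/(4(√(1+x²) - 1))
Both numerator and denominator → 0 as x → 0^-; this is a 0/0 indeterminate form.
Expand each to leading order near x = 0: numerator ~ x, denominator ~ 2·x^2.
The limit of the ratio is -∞.

Final answer: -∞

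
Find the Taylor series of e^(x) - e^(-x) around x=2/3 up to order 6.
(-1 + e^(4/3))·e^(-2/3) + (1 + e^(4/3))·e^(-2/3)·(x - 2/3) + (-1 + e^(4/3))·e^(-2/3)·(x - 2/3)^2/2 + (1 + e^(4/3))·e^(-2/3)·(x - 2/3)^3/6 + (-1 + e^(4/3))·e^(-2/3)·(x - 2/3)^4/24 + (1 + e^(4/3))·e^(-2/3)·(x - 2/3)^5/120 + (-1 + e^(4/3))·e^(-2/3)·(x - 2/3)^6/720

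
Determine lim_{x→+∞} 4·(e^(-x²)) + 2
Evaluate the dominant behaviour as x → +∞; each term tends to a finite value or vanishes.
Limit = 2.

Final answer: 2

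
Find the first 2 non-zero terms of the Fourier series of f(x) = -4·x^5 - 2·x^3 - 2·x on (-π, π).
(-940 - 8·π^4 + 156·π^2)·sin(x) + (-18·π^2 + 29 + 4·π^4)·sin(2·x)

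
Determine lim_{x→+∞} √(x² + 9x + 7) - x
This is an ∞ − ∞ indeterminate form.
Multiply and divide by the conjugate √(x²+9x + 7) + x; the x² terms cancel, leaving (9x + 7)/(√(x²+9x + 7)+x) → 9/2.
Limit = 9/2.

Final answer: 9/2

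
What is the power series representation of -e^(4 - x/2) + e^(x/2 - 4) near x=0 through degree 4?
x^4·(-e^(4)/384 + e^(-4)/384) + x^3·(e^(-4)/48 + e^(4)/48) + x^2·(-e^(4)/8 + e^(-4)/8) + x·(e^(-4)/2 + e^(4)/2) - e^(4) + e^(-4)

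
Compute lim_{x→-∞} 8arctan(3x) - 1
Evaluate the dominant behaviour as x → -∞; each term tends to a finite value or vanishes.
Limit = -4·π - 1.

Final answer: -4·π - 1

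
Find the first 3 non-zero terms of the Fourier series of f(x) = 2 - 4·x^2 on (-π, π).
16·cos(x) - 4·cos(2·x) - 4·π^2/3 + 2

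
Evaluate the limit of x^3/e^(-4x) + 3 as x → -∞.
The quotient is an ∞/∞ indeterminate form as x → -∞.
Compare growth rates of the dominant terms (exponentials ≫ polynomials ≫ logarithms), or apply L'Hôpital's rule; the quotient → 0.
Adding the constant: 0 + 3 = 3. Limit = 3.

Final answer: 3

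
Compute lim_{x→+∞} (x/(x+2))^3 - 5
As x → +∞: x/(x+2) = 1/(1 + 2/x) → 1, and the 3rd power of a limit-1 base also → 1; with the additive constant, 1 - 5 = -4.
Limit = -4.

Final answer: -4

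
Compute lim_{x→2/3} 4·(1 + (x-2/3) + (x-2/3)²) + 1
Direct substitution at x = 2/3 gives 5.

Final answer: 5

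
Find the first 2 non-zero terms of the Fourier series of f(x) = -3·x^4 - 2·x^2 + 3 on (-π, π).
(-136 + 24·π^2)·cos(x) - 3·π^4/5 - 2·π^2/3 + 3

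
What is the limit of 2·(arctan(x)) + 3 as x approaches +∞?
Evaluate the dominant behaviour as x → +∞; each term tends to a finite value or vanishes.
Limit = 3 + π.

Final answer: 3 + π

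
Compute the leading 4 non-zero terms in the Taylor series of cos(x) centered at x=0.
-x^6/720 + x^4/24 - x^2/2 + 1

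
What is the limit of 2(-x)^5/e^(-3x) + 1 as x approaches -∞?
The quotient is an ∞/∞ indeterminate form as x → -∞.
Compare growth rates of the dominant terms (exponentials ≫ polynomials ≫ logarithms), or apply L'Hôpital's rule; the quotient → 0.
Adding the constant: 0 + 1 = 1. Limit = 1.

Final answer: 1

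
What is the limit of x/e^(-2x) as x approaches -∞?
This is an ∞/∞ indeterminate form as x → -∞.
Compare growth rates of the dominant terms (exponentials ≫ polynomials ≫ logarithms), or apply L'Hôpital's rule; the quotient → 0.
Limit = 0.

Final answer: 0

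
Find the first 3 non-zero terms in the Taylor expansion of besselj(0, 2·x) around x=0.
x^4/4 - x^2 + 1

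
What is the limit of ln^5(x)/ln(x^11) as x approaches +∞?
This is an ∞/∞ indeterminate form as x → +∞.
Write ln(x^11) = 11·ln(x), reducing the quotient to ln^4(x)/11 → ∞.
Limit = ∞.

Final answer: ∞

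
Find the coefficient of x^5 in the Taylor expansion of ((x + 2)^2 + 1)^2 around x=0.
Expand to order 5: ((x + 2)^2 + 1)^2 = x^4 + 8·x^3 + 26·x^2 + 40·x + 25 + O(x^6).
The coefficient of x^5 is 0.

Final answer: 0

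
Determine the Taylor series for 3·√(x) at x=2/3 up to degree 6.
√(6) + 3·√(6)·(x - 2/3)/4 - 9·√(6)·(x - 2/3)^2/32 + 27·√(6)·(x - 2/3)^3/128 - 405·√(6)·(x - 2/3)^4/2048 + 1701·√(6)·(x - 2/3)^5/8192 - 15309·√(6)·(x - 2/3)^6/65536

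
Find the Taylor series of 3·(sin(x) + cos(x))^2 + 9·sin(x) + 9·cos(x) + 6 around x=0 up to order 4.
3·x^4/8 - 11·x^3/2 - 9·x^2/2 + 15·x + 18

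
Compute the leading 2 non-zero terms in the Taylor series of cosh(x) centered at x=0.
x^2/2 + 1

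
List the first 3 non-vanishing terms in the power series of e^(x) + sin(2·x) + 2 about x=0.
x^2/2 + 3·x + 3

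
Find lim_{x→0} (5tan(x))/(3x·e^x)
Both numerator and denominator → 0 as x → 0; this is a 0/0 indeterminate form.
Expand each to leading order near x = 0: numerator ~ 5·x, denominator ~ 3·x.
The limit of the ratio is 5/3.

Final answer: 5/3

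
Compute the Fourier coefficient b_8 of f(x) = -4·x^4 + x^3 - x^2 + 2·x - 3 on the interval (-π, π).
b_8 = (1/π) ∫_{-π}^{π} f(x)·sin(8x) dx.
Evaluate the integral (use parity and integration by parts as needed): b_8 = -π^2/4 - 61/128.

Final answer: -π^2/4 - 61/128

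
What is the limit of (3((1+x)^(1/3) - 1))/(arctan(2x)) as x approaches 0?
Both numerator and denominator → 0 as x → 0; this is a 0/0 indeterminate form.
Expand each to leading order near x = 0: numerator ~ x, denominator ~ 2·x.
The limit of the ratio is 1/2.

Final answer: 1/2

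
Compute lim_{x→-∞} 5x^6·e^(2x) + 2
The product is a 0·∞ indeterminate form at x → -∞.
Rewrite the product as 5x^6 / e^(-2x) (an ∞/∞ form) and apply L'Hôpital, or use the standard hierarchy e^(2|x|) ≫ |x^6| as x → -∞.
The indeterminate product → 0, so the limit = 2.

Final answer: 2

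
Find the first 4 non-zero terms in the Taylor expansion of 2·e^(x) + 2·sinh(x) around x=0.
2·x^3/3 + x^2 + 4·x + 2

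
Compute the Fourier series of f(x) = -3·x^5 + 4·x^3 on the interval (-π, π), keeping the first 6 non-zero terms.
(-768 - 6·π^4 + 128·π^2)·sin(x) + (-19·π^2 + 57/2 + 3·π^4)·sin(2·x) + (-2·π^4 - 128/27 + 64·π^2/9)·sin(3·x) + (-31·π^2/8 + 93/64 + 3·π^4/2)·sin(4·x) + (-6·π^4/5 - 384/625 + 64·π^2/25)·sin(5·x) + (-17·π^2/9 + 17/54 + π^4)·sin(6·x)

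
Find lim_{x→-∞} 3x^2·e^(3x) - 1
The product is a 0·∞ indeterminate form at x → -∞.
Rewrite the product as 3x^2 / e^(-3x) (an ∞/∞ form) and apply L'Hôpital, or use the standard hierarchy e^(3|x|) ≫ |x^2| as x → -∞.
The indeterminate product → 0, so the limit = -1.

Final answer: -1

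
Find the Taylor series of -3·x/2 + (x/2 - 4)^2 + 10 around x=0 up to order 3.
x^2/4 - 11·x/2 + 26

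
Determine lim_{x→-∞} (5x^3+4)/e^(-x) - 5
The quotient is an ∞/∞ indeterminate form as x → -∞.
Compare growth rates of the dominant terms (exponentials ≫ polynomials ≫ logarithms), or apply L'Hôpital's rule; the quotient → 0.
Adding the constant: 0 - 5 = -5. Limit = -5.

Final answer: -5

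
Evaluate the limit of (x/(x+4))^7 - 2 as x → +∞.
As x → +∞: x/(x+4) = 1/(1 + 4/x) → 1, and the 7th power of a limit-1 base also → 1; with the additive constant, 1 - 2 = -1.
Limit = -1.

Final answer: -1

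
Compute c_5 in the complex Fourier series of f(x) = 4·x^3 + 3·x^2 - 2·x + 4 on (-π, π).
Compute the real Fourier coefficients first: a_5 = -12/25, b_5 = -148/125 + 8·π^2/5.
Then c_5 = (a_5 − i·b_5)/2 = -6/25 - 4·i·π^2/5 + 74·i/125.

Final answer: -6/25 - 4·i·π^2/5 + 74·i/125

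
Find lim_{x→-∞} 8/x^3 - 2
Evaluate the dominant behaviour as x → -∞; each term tends to a finite value or vanishes.
Limit = -2.

Final answer: -2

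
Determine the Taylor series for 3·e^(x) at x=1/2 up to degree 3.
3·e^(1/2) + 3·e^(1/2)·(x - 1/2) + 3·e^(1/2)·(x - 1/2)^2/2 + e^(1/2)·(x - 1/2)^3/2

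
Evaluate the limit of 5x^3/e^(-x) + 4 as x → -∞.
The quotient is an ∞/∞ indeterminate form as x → -∞.
Compare growth rates of the dominant terms (exponentials ≫ polynomials ≫ logarithms), or apply L'Hôpital's rule; the quotient → 0.
Adding the constant: 0 + 4 = 4. Limit = 4.

Final answer: 4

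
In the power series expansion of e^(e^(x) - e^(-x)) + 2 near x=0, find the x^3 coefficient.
Expand to order 3: e^(e^(x) - e^(-x)) + 2 = 5·x^3/3 + 2·x^2 + 2·x + 3 + O(x^4).
The coefficient of x^3 is 5/3.

Final answer: 5/3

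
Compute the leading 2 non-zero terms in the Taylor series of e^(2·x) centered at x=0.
2·x + 1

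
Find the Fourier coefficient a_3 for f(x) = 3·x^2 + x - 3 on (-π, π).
a_3 = (1/π) ∫_{-π}^{π} f(x)·cos(3x) dx.
Evaluate the integral (use parity and integration by parts as needed): a_3 = -4/3.

Final answer: -4/3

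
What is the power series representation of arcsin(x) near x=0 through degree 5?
3·x^5/40 + x^3/6 + x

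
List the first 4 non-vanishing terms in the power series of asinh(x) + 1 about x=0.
3·x^5/40 - x^3/6 + x + 1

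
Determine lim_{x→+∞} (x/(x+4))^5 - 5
As x → +∞: x/(x+4) = 1/(1 + 4/x) → 1, and the 5th power of a limit-1 base also → 1; with the additive constant, 1 - 5 = -4.
Limit = -4.

Final answer: -4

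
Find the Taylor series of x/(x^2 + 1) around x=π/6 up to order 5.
6·π/(π^2 + 36) + (1296 - 36·π^2)·(x - π/6)/(π^4 + 72·π^2 + 1296) + (-23328·π + 216·π^3)·(x - π/6)^2/(π^6 + 108·π^4 + 3888·π^2 + 46656) + (-1679616 - 1296·π^4 + 279936·π^2)·(x - π/6)^3/(π^8 + 144·π^6 + 7776·π^4 + 1679616 + 186624·π^2) + (-2799360·π^3 + 7776·π^5 + 50388480·π)·(x - π/6)^4/(π^10 + 180·π^8 + 12960·π^6 + 466560·π^4 + 60466176 + 8398080·π^2) + (-906992640·π^2 - 46656·π^6 + 2176782336 + 25194240·π^4)·(x - π/6)^5/(π^12 + 216·π^10 + 19440·π^8 + 933120·π^6 + 2176782336 + 25194240·π^4 + 362797056·π^2)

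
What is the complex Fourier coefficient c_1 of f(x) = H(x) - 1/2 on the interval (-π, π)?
Compute the real Fourier coefficients first: a_1 = 0, b_1 = 2/π.
Then c_1 = (a_1 − i·b_1)/2 = -i/π.

Final answer: -i/π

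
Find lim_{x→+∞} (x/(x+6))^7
As x → +∞: x/(x+6) = 1/(1 + 6/x) → 1, and the 7th power of a limit-1 base also → 1.
Limit = 1.

Final answer: 1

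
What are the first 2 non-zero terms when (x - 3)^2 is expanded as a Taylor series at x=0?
9 - 6·x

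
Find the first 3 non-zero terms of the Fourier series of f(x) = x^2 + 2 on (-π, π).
-4·cos(x) + cos(2·x) + 2 + π^2/3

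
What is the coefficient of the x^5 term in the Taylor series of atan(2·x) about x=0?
Expand to order 5: atan(2·x) = 32·x^5/5 - 8·x^3/3 + 2·x + O(x^6).
The coefficient of x^5 is 32/5.

Final answer: 32/5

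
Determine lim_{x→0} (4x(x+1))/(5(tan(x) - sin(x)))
Both numerator and denominator → 0 as x → 0; this is a 0/0 indeterminate form.
Expand each to leading order near x = 0: numerator ~ 4·x, denominator ~ 5·x^3/2.
The limit of the ratio is ∞.

Final answer: ∞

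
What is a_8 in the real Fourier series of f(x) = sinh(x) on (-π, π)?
a_8 = (1/π) ∫_{-π}^{π} f(x)·cos(8x) dx.
Evaluate the integral (use parity and integration by parts as needed): a_8 = 0.

Final answer: 0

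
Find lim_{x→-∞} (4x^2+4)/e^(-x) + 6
The quotient is an ∞/∞ indeterminate form as x → -∞.
Compare growth rates of the dominant terms (exponentials ≫ polynomials ≫ logarithms), or apply L'Hôpital's rule; the quotient → 0.
Adding the constant: 0 + 6 = 6. Limit = 6.

Final answer: 6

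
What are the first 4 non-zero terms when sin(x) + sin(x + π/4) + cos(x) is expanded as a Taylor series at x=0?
x^3·(-1/6 - √(2)/12) + x^2·(-1/2 - √(2)/4) + x·(√(2)/2 + 1) + √(2)/2 + 1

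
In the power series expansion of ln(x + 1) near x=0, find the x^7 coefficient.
Expand to order 7: ln(x + 1) = x^7/7 - x^6/6 + x^5/5 - x^4/4 + x^3/3 - x^2/2 + x + O(x^8).
The coefficient of x^7 is 1/7.

Final answer: 1/7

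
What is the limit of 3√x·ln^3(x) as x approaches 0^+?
This is a 0·∞ indeterminate form at x → 0⁺.
Rewrite the product as 3·ln^3(x) / x^(-1/2) and apply L'Hôpital, or use the standard hierarchy x^(-1/2) ≫ |ln x|^3 as x → 0⁺.
The indeterminate product → 0, so the limit = 0.

Final answer: 0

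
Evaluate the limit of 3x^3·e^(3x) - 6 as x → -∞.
The product is a 0·∞ indeterminate form at x → -∞.
Rewrite the product as 3x^3 / e^(-3x) (an ∞/∞ form) and apply L'Hôpital, or use the standard hierarchy e^(3|x|) ≫ |x^3| as x → -∞.
The indeterminate product → 0, so the limit = -6.

Final answer: -6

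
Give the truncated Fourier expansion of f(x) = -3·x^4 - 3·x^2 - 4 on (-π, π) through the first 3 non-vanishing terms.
(-132 + 24·π^2)·cos(x) + (6 - 6·π^2)·cos(2·x) - 3·π^4/5 - π^2 - 4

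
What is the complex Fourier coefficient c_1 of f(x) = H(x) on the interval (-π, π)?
Compute the real Fourier coefficients first: a_1 = 0, b_1 = 2/π.
Then c_1 = (a_1 − i·b_1)/2 = -i/π.

Final answer: -i/π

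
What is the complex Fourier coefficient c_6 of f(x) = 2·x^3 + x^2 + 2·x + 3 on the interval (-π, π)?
Compute the real Fourier coefficients first: a_6 = 1/9, b_6 = -2·π^2/3 - 5/9.
Then c_6 = (a_6 − i·b_6)/2 = 1/18 + 5·i/18 + i·π^2/3.

Final answer: 1/18 + 5·i/18 + i·π^2/3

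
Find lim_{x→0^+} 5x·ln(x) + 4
The product is a 0·∞ indeterminate form at x → 0⁺.
Rewrite the product as 5·ln(x) / x^(-1) and apply L'Hôpital, or use the standard hierarchy x^(-1) ≫ |ln x| as x → 0⁺.
The indeterminate product → 0, so the limit = 4.

Final answer: 4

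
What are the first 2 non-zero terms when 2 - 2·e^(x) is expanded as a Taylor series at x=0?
-x^2 - 2·x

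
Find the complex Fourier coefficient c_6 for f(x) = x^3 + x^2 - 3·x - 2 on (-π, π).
Compute the real Fourier coefficients first: a_6 = 1/9, b_6 = 19/18 - π^2/3.
Then c_6 = (a_6 − i·b_6)/2 = 1/18 - 19·i/36 + i·π^2/6.

Final answer: 1/18 - 19·i/36 + i·π^2/6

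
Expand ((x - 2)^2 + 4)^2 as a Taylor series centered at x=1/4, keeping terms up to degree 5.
12769/256 - 791·(x - 1/4)/16 + 211·(x - 1/4)^2/8 - 7·(x - 1/4)^3 + (x - 1/4)^4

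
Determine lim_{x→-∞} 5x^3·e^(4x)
This is a 0·∞ indeterminate form at x → -∞.
Rewrite the product as 5x^3 / e^(-4x) (an ∞/∞ form) and apply L'Hôpital, or use the standard hierarchy e^(4|x|) ≫ |x^3| as x → -∞.
The indeterminate product → 0, so the limit = 0.

Final answer: 0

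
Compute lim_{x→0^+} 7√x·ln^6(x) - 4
The product is a 0·∞ indeterminate form at x → 0⁺.
Rewrite the product as 7·ln^6(x) / x^(-1/2) and apply L'Hôpital, or use the standard hierarchy x^(-1/2) ≫ |ln x|^6 as x → 0⁺.
The indeterminate product → 0, so the limit = -4.

Final answer: -4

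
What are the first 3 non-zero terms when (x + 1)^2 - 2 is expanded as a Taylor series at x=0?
x^2 + 2·x - 1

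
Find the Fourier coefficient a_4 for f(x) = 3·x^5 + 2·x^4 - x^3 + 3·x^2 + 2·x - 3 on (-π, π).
a_4 = (1/π) ∫_{-π}^{π} f(x)·cos(4x) dx.
Evaluate the integral (use parity and integration by parts as needed): a_4 = 3/8 + π^2.

Final answer: 3/8 + π^2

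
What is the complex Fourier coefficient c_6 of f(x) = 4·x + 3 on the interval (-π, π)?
Compute the real Fourier coefficients first: a_6 = 0, b_6 = -4/3.
Then c_6 = (a_6 − i·b_6)/2 = 2·i/3.

Final answer: 2·i/3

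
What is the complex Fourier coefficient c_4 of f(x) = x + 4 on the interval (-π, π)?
Compute the real Fourier coefficients first: a_4 = 0, b_4 = -1/2.
Then c_4 = (a_4 − i·b_4)/2 = i/4.

Final answer: i/4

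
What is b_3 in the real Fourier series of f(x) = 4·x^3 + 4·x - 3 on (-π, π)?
b_3 = (1/π) ∫_{-π}^{π} f(x)·sin(3x) dx.
Evaluate the integral (use parity and integration by parts as needed): b_3 = 8/9 + 8·π^2/3.

Final answer: 8/9 + 8·π^2/3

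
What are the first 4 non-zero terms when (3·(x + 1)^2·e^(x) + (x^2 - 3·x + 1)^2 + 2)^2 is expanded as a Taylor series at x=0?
135·x^3 + 267·x^2 + 36·x + 36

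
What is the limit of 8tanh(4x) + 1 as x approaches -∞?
Evaluate the dominant behaviour as x → -∞; each term tends to a finite value or vanishes.
Limit = -7.

Final answer: -7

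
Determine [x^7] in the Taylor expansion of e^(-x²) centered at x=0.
Expand to order 7: e^(-x²) = -x^6/6 + x^4/2 - x^2 + 1 + O(x^8).
The coefficient of x^7 is 0.

Final answer: 0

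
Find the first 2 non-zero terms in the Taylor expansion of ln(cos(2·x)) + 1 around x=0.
1 - 2·x^2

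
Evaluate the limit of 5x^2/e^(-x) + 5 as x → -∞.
The quotient is an ∞/∞ indeterminate form as x → -∞.
Compare growth rates of the dominant terms (exponentials ≫ polynomials ≫ logarithms), or apply L'Hôpital's rule; the quotient → 0.
Adding the constant: 0 + 5 = 5. Limit = 5.

Final answer: 5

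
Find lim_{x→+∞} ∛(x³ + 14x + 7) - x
This is an ∞ − ∞ indeterminate form.
Multiply by (A² + AB + B²)/(A² + AB + B²) where A = ∛(x³+14x + 7), B = x to use A³ − B³ = (A−B)(A²+AB+B²); the x³ terms cancel, leaving (14x + 7)/(A²+AB+B²) with denominator ~ 3x², so the limit is 0.
Limit = 0.

Final answer: 0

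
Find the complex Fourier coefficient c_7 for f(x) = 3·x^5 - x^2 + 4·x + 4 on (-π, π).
Compute the real Fourier coefficients first: a_7 = 4/49, b_7 = -120·π^2/343 + 19928/16807 + 6·π^4/7.
Then c_7 = (a_7 − i·b_7)/2 = 2/49 - 3·i·π^4/7 - 9964·i/16807 + 60·i·π^2/343.

Final answer: 2/49 - 3·i·π^4/7 - 9964·i/16807 + 60·i·π^2/343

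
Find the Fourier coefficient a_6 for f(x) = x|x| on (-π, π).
a_6 = (1/π) ∫_{-π}^{π} f(x)·cos(6x) dx.
Evaluate the integral (use parity and integration by parts as needed): a_6 = 0.

Final answer: 0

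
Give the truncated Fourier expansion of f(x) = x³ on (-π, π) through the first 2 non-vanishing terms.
(-12 + 2·π^2)·sin(x) + (3/2 - π^2)·sin(2·x)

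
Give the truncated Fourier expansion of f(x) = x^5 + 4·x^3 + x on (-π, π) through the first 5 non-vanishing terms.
(-32·π^2 + 194 + 2·π^4)·sin(x) + (-π^4 - 5/2 + π^2)·sin(2·x) + (-10/81 + 32·π^2/27 + 2·π^4/3)·sin(3·x) + (-π^4/2 - 11·π^2/8 + 1/64)·sin(4·x) + (58/625 + 32·π^2/25 + 2·π^4/5)·sin(5·x)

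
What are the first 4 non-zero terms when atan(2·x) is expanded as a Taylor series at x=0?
-128·x^7/7 + 32·x^5/5 - 8·x^3/3 + 2·x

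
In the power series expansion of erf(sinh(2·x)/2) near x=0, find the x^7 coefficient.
Expand to order 7: erf(sinh(2·x)/2) = -23·x^7/(45·√(π)) - 13·x^5/(15·√(π)) + 2·x^3/(3·√(π)) + 2·x/√(π) + O(x^8).
The coefficient of x^7 is -23/(45·√(π)).

Final answer: -23/(45·√(π))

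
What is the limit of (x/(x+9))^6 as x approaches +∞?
As x → +∞: x/(x+9) = 1/(1 + 9/x) → 1, and the 6th power of a limit-1 base also → 1.
Limit = 1.

Final answer: 1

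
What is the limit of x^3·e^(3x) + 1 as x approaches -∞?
The product is a 0·∞ indeterminate form at x → -∞.
Rewrite the product as x^3 / e^(-3x) (an ∞/∞ form) and apply L'Hôpital, or use the standard hierarchy e^(3|x|) ≫ |x^3| as x → -∞.
The indeterminate product → 0, so the limit = 1.

Final answer: 1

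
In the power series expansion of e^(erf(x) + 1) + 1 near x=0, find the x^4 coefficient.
Expand to order 4: e^(erf(x) + 1) + 1 = x^4·(-4·e/(3·π) + 2·e/(3·π^2)) + x^3·(-2·e/(3·√(π)) + 4·e/(3·π^(3/2))) + 2·e·x^2/π + 2·e·x/√(π) + 1 + e + O(x^5).
The coefficient of x^4 is -4·e/(3·π) + 2·e/(3·π^2).

Final answer: -4·e/(3·π) + 2·e/(3·π^2)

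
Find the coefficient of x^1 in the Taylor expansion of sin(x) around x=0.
Expand to order 1: sin(x) = x + O(x^2).
The coefficient of x^1 is 1.

Final answer: 1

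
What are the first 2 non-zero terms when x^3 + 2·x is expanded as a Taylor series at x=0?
x^3 + 2·x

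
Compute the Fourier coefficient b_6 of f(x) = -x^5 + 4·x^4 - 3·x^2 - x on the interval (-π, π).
b_6 = (1/π) ∫_{-π}^{π} f(x)·sin(6x) dx.
Evaluate the integral (use parity and integration by parts as needed): b_6 = -5·π^2/27 + 59/162 + π^4/3.

Final answer: -5·π^2/27 + 59/162 + π^4/3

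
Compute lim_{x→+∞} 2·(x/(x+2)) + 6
Evaluate the dominant behaviour as x → +∞; each term tends to a finite value or vanishes.
Limit = 8.

Final answer: 8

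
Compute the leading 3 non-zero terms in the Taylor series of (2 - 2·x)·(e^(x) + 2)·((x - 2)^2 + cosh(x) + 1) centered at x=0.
19·x^2 - 48·x + 36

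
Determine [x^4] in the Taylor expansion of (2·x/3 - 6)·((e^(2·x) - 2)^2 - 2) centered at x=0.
Expand to order 4: (2·x/3 - 6)·((e^(2·x) - 2)^2 - 2) = -400·x^4/9 - 32·x^3 - 8·x^2/3 + 70·x/3 + 6 + O(x^5).
The coefficient of x^4 is -400/9.

Final answer: -400/9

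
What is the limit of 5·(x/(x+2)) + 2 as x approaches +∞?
Evaluate the dominant behaviour as x → +∞; each term tends to a finite value or vanishes.
Limit = 7.

Final answer: 7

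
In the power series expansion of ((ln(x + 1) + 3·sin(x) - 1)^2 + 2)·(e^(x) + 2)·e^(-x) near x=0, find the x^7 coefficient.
Expand to order 7: ((ln(x + 1) + 3·sin(x) - 1)^2 + 2)·(e^(x) + 2)·e^(-x) = -32261·x^7/2520 + 5039·x^6/360 - 236·x^5/15 + 51·x^4/2 - 54·x^3 + 70·x^2 - 30·x + 9 + O(x^8).
The coefficient of x^7 is -32261/2520.

Final answer: -32261/2520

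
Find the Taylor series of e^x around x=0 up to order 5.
x^5/120 + x^4/24 + x^3/6 + x^2/2 + x + 1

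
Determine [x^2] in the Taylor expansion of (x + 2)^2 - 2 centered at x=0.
Expand to order 2: (x + 2)^2 - 2 = x^2 + 4·x + 2 + O(x^3).
The coefficient of x^2 is 1.

Final answer: 1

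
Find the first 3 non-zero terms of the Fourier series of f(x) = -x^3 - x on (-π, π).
(10 - 2·π^2)·sin(x) + (-1/2 + π^2)·sin(2·x) + (-2·π^2/3 - 2/9)·sin(3·x)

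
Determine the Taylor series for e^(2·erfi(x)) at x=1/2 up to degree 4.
e^(2·erfi(1/2)) + 4·e^(1/4)·e^(2·erfi(1/2))·(x - 1/2)/√(π) + (2·π·e^(1/4)·e^(2·erfi(1/2)) + 8·√(π)·e^(1/2)·e^(2·erfi(1/2)))·(x - 1/2)^2/π^(3/2) + (6·π^(5/2)·e^(1/4)·e^(2·erfi(1/2)) + 32·π^(3/2)·e^(3/4)·e^(2·erfi(1/2)) + 24·π^2·e^(1/2)·e^(2·erfi(1/2)))·(x - 1/2)^3/(3·π^3) + (7·π^(9/2)·e^(1/4)·e^(2·erfi(1/2)) + 64·e·π^3·e^(2·erfi(1/2)) + 60·π^4·e^(1/2)·e^(2·erfi(1/2)) + 96·π^(7/2)·e^(3/4)·e^(2·erfi(1/2)))·(x - 1/2)^4/(6·π^5)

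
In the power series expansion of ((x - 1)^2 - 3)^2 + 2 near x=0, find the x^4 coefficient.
Expand to order 4: ((x - 1)^2 - 3)^2 + 2 = x^4 - 4·x^3 + 8·x + 6 + O(x^5).
The coefficient of x^4 is 1.

Final answer: 1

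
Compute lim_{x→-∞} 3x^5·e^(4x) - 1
The product is a 0·∞ indeterminate form at x → -∞.
Rewrite the product as 3x^5 / e^(-4x) (an ∞/∞ form) and apply L'Hôpital, or use the standard hierarchy e^(4|x|) ≫ |x^5| as x → -∞.
The indeterminate product → 0, so the limit = -1.

Final answer: -1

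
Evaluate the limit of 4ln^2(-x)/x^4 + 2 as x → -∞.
The quotient is an ∞/∞ indeterminate form as x → -∞.
Compare growth rates of the dominant terms (exponentials ≫ polynomials ≫ logarithms), or apply L'Hôpital's rule; the quotient → 0.
Adding the constant: 0 + 2 = 2. Limit = 2.

Final answer: 2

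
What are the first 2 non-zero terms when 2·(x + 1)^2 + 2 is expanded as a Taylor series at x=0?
4·x + 4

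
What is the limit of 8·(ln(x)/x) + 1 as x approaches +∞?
Evaluate the dominant behaviour as x → +∞; each term tends to a finite value or vanishes.
Limit = 1.

Final answer: 1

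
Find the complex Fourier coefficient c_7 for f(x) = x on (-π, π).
Compute the real Fourier coefficients first: a_7 = 0, b_7 = 2/7.
Then c_7 = (a_7 − i·b_7)/2 = -i/7.

Final answer: -i/7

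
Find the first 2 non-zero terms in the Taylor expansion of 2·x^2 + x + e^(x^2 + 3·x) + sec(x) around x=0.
4·x + 2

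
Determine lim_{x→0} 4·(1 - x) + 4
Direct substitution at x = 0 gives 8.

Final answer: 8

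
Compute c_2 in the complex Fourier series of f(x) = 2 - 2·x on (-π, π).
Compute the real Fourier coefficients first: a_2 = 0, b_2 = 2.
Then c_2 = (a_2 − i·b_2)/2 = -i.

Final answer: -i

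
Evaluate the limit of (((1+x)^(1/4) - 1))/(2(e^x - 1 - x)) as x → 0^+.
Both numerator and denominator → 0 as x → 0^+; this is a 0/0 indeterminate form.
Expand each to leading order near x = 0: numerator ~ x/4, denominator ~ x^2.
The limit of the ratio is ∞.

Final answer: ∞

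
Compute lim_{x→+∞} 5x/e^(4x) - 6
The quotient is an ∞/∞ indeterminate form as x → +∞.
The exponential denominator e^(4x) dominates the polynomial numerator (e^x ≫ x as x → ∞), so the quotient → 0.
Adding the constant: 0 - 6 = -6. Limit = -6.

Final answer: -6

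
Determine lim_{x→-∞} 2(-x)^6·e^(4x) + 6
The product is a 0·∞ indeterminate form at x → -∞.
Rewrite the product as 2(-x)^6 / e^(-4x) (an ∞/∞ form) and apply L'Hôpital, or use the standard hierarchy e^(4|x|) ≫ |(-x)^6| as x → -∞.
The indeterminate product → 0, so the limit = 6.

Final answer: 6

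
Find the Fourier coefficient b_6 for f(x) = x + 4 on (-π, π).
b_6 = (1/π) ∫_{-π}^{π} f(x)·sin(6x) dx.
Evaluate the integral (use parity and integration by parts as needed): b_6 = -1/3.

Final answer: -1/3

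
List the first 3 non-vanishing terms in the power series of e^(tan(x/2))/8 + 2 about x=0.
x^2/64 + x/16 + 17/8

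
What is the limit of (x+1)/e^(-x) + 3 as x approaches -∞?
The quotient is an ∞/∞ indeterminate form as x → -∞.
Compare growth rates of the dominant terms (exponentials ≫ polynomials ≫ logarithms), or apply L'Hôpital's rule; the quotient → 0.
Adding the constant: 0 + 3 = 3. Limit = 3.

Final answer: 3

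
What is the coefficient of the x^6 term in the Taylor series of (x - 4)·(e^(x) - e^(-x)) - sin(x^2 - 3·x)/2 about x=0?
Expand to order 6: (x - 4)·(e^(x) - e^(-x)) - sin(x^2 - 3·x)/2 = -127·x^6/80 + 47·x^5/240 + 31·x^4/12 - 43·x^3/12 + 3·x^2/2 - 13·x/2 + O(x^7).
The coefficient of x^6 is -127/80.

Final answer: -127/80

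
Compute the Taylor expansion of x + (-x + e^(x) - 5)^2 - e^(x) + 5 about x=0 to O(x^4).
-3·x^3/2 - 9·x^2/2 + 20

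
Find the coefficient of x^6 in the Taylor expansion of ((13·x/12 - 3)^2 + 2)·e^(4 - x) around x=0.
Expand to order 6: ((13·x/12 - 3)^2 + 2)·e^(4 - x) = 409·x^6·e^(4)/3456 - 2411·x^5·e^(4)/4320 + 613·x^4·e^(4)/288 - 901·x^3·e^(4)/144 + 1897·x^2·e^(4)/144 - 35·x·e^(4)/2 + 11·e^(4) + O(x^7).
The coefficient of x^6 is 409·e^(4)/3456.

Final answer: 409·e^(4)/3456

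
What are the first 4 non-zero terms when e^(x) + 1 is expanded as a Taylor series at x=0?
x^3/6 + x^2/2 + x + 2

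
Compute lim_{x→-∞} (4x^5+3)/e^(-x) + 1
The quotient is an ∞/∞ indeterminate form as x → -∞.
Compare growth rates of the dominant terms (exponentials ≫ polynomials ≫ logarithms), or apply L'Hôpital's rule; the quotient → 0.
Adding the constant: 0 + 1 = 1. Limit = 1.

Final answer: 1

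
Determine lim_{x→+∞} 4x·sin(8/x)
As x → +∞: let u = 8/x → 0⁺; then 4·x·sin(8/x) = 4·8·sin(u)/u → 4·8·1 = 32.
Limit = 32.

Final answer: 32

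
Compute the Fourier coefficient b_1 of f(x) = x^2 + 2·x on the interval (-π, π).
b_1 = (1/π) ∫_{-π}^{π} f(x)·sin(1x) dx.
Evaluate the integral (use parity and integration by parts as needed): b_1 = 4.

Final answer: 4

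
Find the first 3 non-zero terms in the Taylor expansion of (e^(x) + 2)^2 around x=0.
4·x^2 + 6·x + 9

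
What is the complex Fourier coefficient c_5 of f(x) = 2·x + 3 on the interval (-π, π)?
Compute the real Fourier coefficients first: a_5 = 0, b_5 = 4/5.
Then c_5 = (a_5 − i·b_5)/2 = -2·i/5.

Final answer: -2·i/5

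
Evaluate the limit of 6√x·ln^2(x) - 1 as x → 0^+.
The product is a 0·∞ indeterminate form at x → 0⁺.
Rewrite the product as 6·ln^2(x) / x^(-1/2) and apply L'Hôpital, or use the standard hierarchy x^(-1/2) ≫ |ln x|^2 as x → 0⁺.
The indeterminate product → 0, so the limit = -1.

Final answer: -1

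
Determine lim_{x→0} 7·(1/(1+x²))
Direct substitution at x = 0 gives 7.

Final answer: 7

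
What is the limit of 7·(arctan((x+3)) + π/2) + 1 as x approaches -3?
Direct substitution at x = -3 gives 1 + 7·π/2.

Final answer: 1 + 7·π/2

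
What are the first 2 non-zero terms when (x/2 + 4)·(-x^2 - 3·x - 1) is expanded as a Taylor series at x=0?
-25·x/2 - 4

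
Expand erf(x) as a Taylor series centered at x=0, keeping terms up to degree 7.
-x^7/(21·√(π)) + x^5/(5·√(π)) - 2·x^3/(3·√(π)) + 2·x/√(π)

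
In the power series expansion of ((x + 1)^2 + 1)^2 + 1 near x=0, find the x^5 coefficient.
Expand to order 5: ((x + 1)^2 + 1)^2 + 1 = x^4 + 4·x^3 + 8·x^2 + 8·x + 5 + O(x^6).
The coefficient of x^5 is 0.

Final answer: 0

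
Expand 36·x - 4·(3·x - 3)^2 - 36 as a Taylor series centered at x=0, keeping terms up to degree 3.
-36·x^2 + 108·x - 72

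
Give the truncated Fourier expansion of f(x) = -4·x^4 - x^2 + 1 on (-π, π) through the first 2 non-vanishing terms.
(-188 + 32·π^2)·cos(x) - 4·π^4/5 - π^2/3 + 1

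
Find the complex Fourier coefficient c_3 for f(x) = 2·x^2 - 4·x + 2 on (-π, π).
Compute the real Fourier coefficients first: a_3 = -8/9, b_3 = -8/3.
Then c_3 = (a_3 − i·b_3)/2 = -4/9 + 4·i/3.

Final answer: -4/9 + 4·i/3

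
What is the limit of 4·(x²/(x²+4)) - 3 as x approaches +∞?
Evaluate the dominant behaviour as x → +∞; each term tends to a finite value or vanishes.
Limit = 1.

Final answer: 1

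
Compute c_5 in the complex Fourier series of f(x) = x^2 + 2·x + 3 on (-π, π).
Compute the real Fourier coefficients first: a_5 = -4/25, b_5 = 4/5.
Then c_5 = (a_5 − i·b_5)/2 = -2/25 - 2·i/5.

Final answer: -2/25 - 2·i/5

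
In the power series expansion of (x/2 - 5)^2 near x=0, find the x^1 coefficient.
Expand to order 1: (x/2 - 5)^2 = 25 - 5·x + O(x^2).
The coefficient of x^1 is -5.

Final answer: -5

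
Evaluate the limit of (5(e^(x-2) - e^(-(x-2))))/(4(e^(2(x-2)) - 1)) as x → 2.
Both numerator and denominator → 0 as x → 2; this is a 0/0 indeterminate form.
Expand each to leading order near x = 2: numerator ~ 10·(x - 2), denominator ~ 8·(x - 2).
The limit of the ratio is 5/4.

Final answer: 5/4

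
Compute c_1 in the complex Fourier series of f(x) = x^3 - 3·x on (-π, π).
Compute the real Fourier coefficients first: a_1 = 0, b_1 = -18 + 2·π^2.
Then c_1 = (a_1 − i·b_1)/2 = -i·π^2 + 9·i.

Final answer: -i·π^2 + 9·i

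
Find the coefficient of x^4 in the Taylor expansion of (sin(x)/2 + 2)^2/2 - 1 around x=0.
Expand to order 4: (sin(x)/2 + 2)^2/2 - 1 = -x^4/24 - x^3/6 + x^2/8 + x + 1 + O(x^5).
The coefficient of x^4 is -1/24.

Final answer: -1/24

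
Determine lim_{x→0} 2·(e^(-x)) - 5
Direct substitution at x = 0 gives -3.

Final answer: -3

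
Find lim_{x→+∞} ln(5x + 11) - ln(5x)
This is an ∞ − ∞ indeterminate form.
Combine the logarithms: ln(5x+11) − ln(5x) = ln((5x+11)/(5x)) = ln(1 + 11/(5x)) → ln(1) = 0.
Limit = 0.

Final answer: 0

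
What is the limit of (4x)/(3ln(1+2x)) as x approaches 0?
Both numerator and denominator → 0 as x → 0; this is a 0/0 indeterminate form.
Expand each to leading order near x = 0: numerator ~ 4·x, denominator ~ 6·x.
The limit of the ratio is 2/3.

Final answer: 2/3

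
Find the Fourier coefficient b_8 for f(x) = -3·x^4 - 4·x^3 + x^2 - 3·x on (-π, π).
b_8 = (1/π) ∫_{-π}^{π} f(x)·sin(8x) dx.
Evaluate the integral (use parity and integration by parts as needed): b_8 = 21/32 + π^2.

Final answer: 21/32 + π^2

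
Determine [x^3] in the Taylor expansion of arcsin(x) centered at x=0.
Expand to order 3: arcsin(x) = x^3/6 + x + O(x^4).
The coefficient of x^3 is 1/6.

Final answer: 1/6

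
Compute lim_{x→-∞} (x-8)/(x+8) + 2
Evaluate the dominant behaviour as x → -∞; each term tends to a finite value or vanishes.
Limit = 3.

Final answer: 3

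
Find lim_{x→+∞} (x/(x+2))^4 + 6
As x → +∞: x/(x+2) = 1/(1 + 2/x) → 1, and the 4th power of a limit-1 base also → 1; with the additive constant, 1 + 6 = 7.
Limit = 7.

Final answer: 7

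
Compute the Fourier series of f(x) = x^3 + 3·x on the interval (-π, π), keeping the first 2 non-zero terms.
(-6 + 2·π^2)·sin(x) + (-π^2 - 3/2)·sin(2·x)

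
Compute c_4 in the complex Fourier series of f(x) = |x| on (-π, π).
Compute the real Fourier coefficients first: a_4 = 0, b_4 = 0.
Then c_4 = (a_4 − i·b_4)/2 = 0.

Final answer: 0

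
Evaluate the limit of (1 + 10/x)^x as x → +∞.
As x → +∞: this is the defining limit (1 + 10/x)^x → e^10.
Limit = e^(10).

Final answer: e^(10)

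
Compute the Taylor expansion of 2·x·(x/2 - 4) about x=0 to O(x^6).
x^2 - 8·x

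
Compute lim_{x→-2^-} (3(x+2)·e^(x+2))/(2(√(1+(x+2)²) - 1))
Both numerator and denominator → 0 as x → -2^-; this is a 0/0 indeterminate form.
Expand each to leading order near x = -2: numerator ~ 3·(x + 2), denominator ~ (x + 2)^2.
The limit of the ratio is -∞.

Final answer: -∞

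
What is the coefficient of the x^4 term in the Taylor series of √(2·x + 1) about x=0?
Expand to order 4: √(2·x + 1) = -5·x^4/8 + x^3/2 - x^2/2 + x + 1 + O(x^5).
The coefficient of x^4 is -5/8.

Final answer: -5/8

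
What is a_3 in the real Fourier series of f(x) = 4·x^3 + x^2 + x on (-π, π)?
a_3 = (1/π) ∫_{-π}^{π} f(x)·cos(3x) dx.
Evaluate the integral (use parity and integration by parts as needed): a_3 = -4/9.

Final answer: -4/9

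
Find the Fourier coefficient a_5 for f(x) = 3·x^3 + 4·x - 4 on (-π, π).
a_5 = (1/π) ∫_{-π}^{π} f(x)·cos(5x) dx.
Evaluate the integral (use parity and integration by parts as needed): a_5 = 0.

Final answer: 0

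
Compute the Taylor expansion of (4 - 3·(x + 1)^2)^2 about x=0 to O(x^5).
9·x^4 + 36·x^3 + 30·x^2 - 12·x + 1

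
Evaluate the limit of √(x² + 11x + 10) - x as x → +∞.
This is an ∞ − ∞ indeterminate form.
Multiply and divide by the conjugate √(x²+11x + 10) + x; the x² terms cancel, leaving (11x + 10)/(√(x²+11x + 10)+x) → 11/2.
Limit = 11/2.

Final answer: 11/2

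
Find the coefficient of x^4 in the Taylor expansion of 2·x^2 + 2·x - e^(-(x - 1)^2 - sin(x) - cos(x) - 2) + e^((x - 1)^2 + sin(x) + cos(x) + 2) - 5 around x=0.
Expand to order 4: 2·x^2 + 2·x - e^(-(x - 1)^2 - sin(x) - cos(x) - 2) + e^((x - 1)^2 + sin(x) + cos(x) + 2) - 5 = x^4·(-e^(-4)/24 + 5·e^(4)/8) + x^3·(-5·e^(4)/6 + e^(-4)/6) + x^2·(2 + e^(4)) + x·(-e^(4) - e^(-4) + 2) - 5 - e^(-4) + e^(4) + O(x^5).
The coefficient of x^4 is -e^(-4)/24 + 5·e^(4)/8.

Final answer: -e^(-4)/24 + 5·e^(4)/8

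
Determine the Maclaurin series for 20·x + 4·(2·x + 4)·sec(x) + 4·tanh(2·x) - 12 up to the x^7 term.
-16981·x^7/630 + 61·x^6/45 + 281·x^5/15 + 10·x^4/3 - 20·x^3/3 + 8·x^2 + 36·x + 4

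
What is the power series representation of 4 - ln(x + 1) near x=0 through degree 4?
x^4/4 - x^3/3 + x^2/2 - x + 4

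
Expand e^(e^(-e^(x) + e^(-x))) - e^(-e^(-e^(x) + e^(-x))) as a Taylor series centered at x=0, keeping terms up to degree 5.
x^5·(-1033·e/60 + 7·e^(-1)/60) + x^4·(-2·e^(-1)/3 + 34·e/3) + x^3·(-7·e + e^(-1)) + 4·e·x^2 + x·(-2·e - 2·e^(-1)) - e^(-1) + e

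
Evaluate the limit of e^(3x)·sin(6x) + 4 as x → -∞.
Evaluate the dominant behaviour as x → -∞; each term tends to a finite value or vanishes.
Limit = 4.

Final answer: 4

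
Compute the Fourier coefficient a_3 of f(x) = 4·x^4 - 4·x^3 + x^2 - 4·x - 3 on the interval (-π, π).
a_3 = (1/π) ∫_{-π}^{π} f(x)·cos(3x) dx.
Evaluate the integral (use parity and integration by parts as needed): a_3 = 52/27 - 32·π^2/9.

Final answer: 52/27 - 32·π^2/9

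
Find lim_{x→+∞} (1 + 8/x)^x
As x → +∞: this is the defining limit (1 + 8/x)^x → e^8.
Limit = e^(8).

Final answer: e^(8)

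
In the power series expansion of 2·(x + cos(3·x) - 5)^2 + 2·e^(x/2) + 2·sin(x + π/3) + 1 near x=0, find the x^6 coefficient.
Expand to order 6: 2·(x + cos(3·x) - 5)^2 + 2·e^(x/2) + 2·sin(x + π/3) + 1 = x^6·(-1026431/23040 - √(3)/720) + 25937·x^5/1920 + x^4·(-2591/192 + √(3)/24) - 145·x^3/8 + x^2·(297/4 - √(3)/2) - 14·x + √(3) + 35 + O(x^7).
The coefficient of x^6 is -1026431/23040 - √(3)/720.

Final answer: -1026431/23040 - √(3)/720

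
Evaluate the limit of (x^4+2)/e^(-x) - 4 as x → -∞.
The quotient is an ∞/∞ indeterminate form as x → -∞.
Compare growth rates of the dominant terms (exponentials ≫ polynomials ≫ logarithms), or apply L'Hôpital's rule; the quotient → 0.
Adding the constant: 0 - 4 = -4. Limit = -4.

Final answer: -4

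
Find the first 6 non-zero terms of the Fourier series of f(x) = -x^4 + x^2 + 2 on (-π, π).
(-52 + 8·π^2)·cos(x) + (4 - 2·π^2)·cos(2·x) + (-28/27 + 8·π^2/9)·cos(3·x) + (7/16 - π^2/2)·cos(4·x) + (-148/625 + 8·π^2/25)·cos(5·x) - π^4/5 + 2 + π^2/3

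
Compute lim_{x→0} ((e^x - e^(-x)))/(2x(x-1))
Both numerator and denominator → 0 as x → 0; this is a 0/0 indeterminate form.
Expand each to leading order near x = 0: numerator ~ 2·x, denominator ~ -2·x.
The limit of the ratio is -1.

Final answer: -1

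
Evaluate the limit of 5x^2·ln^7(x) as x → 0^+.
This is a 0·∞ indeterminate form at x → 0⁺.
Rewrite the product as 5·ln^7(x) / x^(-2) and apply L'Hôpital, or use the standard hierarchy x^(-2) ≫ |ln x|^7 as x → 0⁺.
The indeterminate product → 0, so the limit = 0.

Final answer: 0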